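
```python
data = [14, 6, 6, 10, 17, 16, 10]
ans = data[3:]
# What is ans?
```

data has length 7. The slice data[3:] selects indices [3, 4, 5, 6] (3->10, 4->17, 5->16, 6->10), giving [10, 17, 16, 10].

[10, 17, 16, 10]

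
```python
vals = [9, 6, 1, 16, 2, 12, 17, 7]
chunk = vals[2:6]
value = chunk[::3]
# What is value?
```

vals has length 8. The slice vals[2:6] selects indices [2, 3, 4, 5] (2->1, 3->16, 4->2, 5->12), giving [1, 16, 2, 12]. So chunk = [1, 16, 2, 12]. chunk has length 4. The slice chunk[::3] selects indices [0, 3] (0->1, 3->12), giving [1, 12].

[1, 12]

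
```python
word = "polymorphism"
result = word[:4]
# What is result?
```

word has length 12. The slice word[:4] selects indices [0, 1, 2, 3] (0->'p', 1->'o', 2->'l', 3->'y'), giving 'poly'.

'poly'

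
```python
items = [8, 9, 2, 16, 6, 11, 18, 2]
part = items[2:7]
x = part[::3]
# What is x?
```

items has length 8. The slice items[2:7] selects indices [2, 3, 4, 5, 6] (2->2, 3->16, 4->6, 5->11, 6->18), giving [2, 16, 6, 11, 18]. So part = [2, 16, 6, 11, 18]. part has length 5. The slice part[::3] selects indices [0, 3] (0->2, 3->11), giving [2, 11].

[2, 11]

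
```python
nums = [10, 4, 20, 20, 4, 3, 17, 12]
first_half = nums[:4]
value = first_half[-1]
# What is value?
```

nums has length 8. The slice nums[:4] selects indices [0, 1, 2, 3] (0->10, 1->4, 2->20, 3->20), giving [10, 4, 20, 20]. So first_half = [10, 4, 20, 20]. Then first_half[-1] = 20.

20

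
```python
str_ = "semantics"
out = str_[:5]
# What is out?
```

str_ has length 9. The slice str_[:5] selects indices [0, 1, 2, 3, 4] (0->'s', 1->'e', 2->'m', 3->'a', 4->'n'), giving 'seman'.

'seman'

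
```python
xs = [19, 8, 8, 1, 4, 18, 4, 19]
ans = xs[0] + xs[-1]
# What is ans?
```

xs has length 8. xs[0] = 19.
xs has length 8. Negative index -1 maps to positive index 8 + (-1) = 7. xs[7] = 19.
Sum: 19 + 19 = 38.

38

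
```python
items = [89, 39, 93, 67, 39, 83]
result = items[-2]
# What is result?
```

items has length 6. Negative index -2 maps to positive index 6 + (-2) = 4. items[4] = 39.

39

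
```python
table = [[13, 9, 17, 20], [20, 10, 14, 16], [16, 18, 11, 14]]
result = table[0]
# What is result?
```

table has 3 rows. Row 0 is [13, 9, 17, 20].

[13, 9, 17, 20]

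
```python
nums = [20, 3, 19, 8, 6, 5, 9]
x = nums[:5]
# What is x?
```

nums has length 7. The slice nums[:5] selects indices [0, 1, 2, 3, 4] (0->20, 1->3, 2->19, 3->8, 4->6), giving [20, 3, 19, 8, 6].

[20, 3, 19, 8, 6]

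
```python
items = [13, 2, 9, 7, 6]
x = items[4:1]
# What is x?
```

items has length 5. The slice items[4:1] resolves to an empty index range, so the result is [].

[]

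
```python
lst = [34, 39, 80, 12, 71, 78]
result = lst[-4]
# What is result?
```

lst has length 6. Negative index -4 maps to positive index 6 + (-4) = 2. lst[2] = 80.

80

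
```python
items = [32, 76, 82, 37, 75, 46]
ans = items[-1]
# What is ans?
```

items has length 6. Negative index -1 maps to positive index 6 + (-1) = 5. items[5] = 46.

46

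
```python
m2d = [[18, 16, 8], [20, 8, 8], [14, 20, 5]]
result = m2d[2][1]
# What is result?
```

m2d[2] = [14, 20, 5]. Taking column 1 of that row yields 20.

20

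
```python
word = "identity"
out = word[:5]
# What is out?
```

word has length 8. The slice word[:5] selects indices [0, 1, 2, 3, 4] (0->'i', 1->'d', 2->'e', 3->'n', 4->'t'), giving 'ident'.

'ident'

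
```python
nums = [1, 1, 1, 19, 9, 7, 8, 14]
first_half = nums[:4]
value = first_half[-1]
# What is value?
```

nums has length 8. The slice nums[:4] selects indices [0, 1, 2, 3] (0->1, 1->1, 2->1, 3->19), giving [1, 1, 1, 19]. So first_half = [1, 1, 1, 19]. Then first_half[-1] = 19.

19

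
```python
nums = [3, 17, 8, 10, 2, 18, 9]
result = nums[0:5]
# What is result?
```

nums has length 7. The slice nums[0:5] selects indices [0, 1, 2, 3, 4] (0->3, 1->17, 2->8, 3->10, 4->2), giving [3, 17, 8, 10, 2].

[3, 17, 8, 10, 2]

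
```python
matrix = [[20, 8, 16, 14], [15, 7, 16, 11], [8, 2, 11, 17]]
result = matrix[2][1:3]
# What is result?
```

matrix[2] = [8, 2, 11, 17]. matrix[2] has length 4. The slice matrix[2][1:3] selects indices [1, 2] (1->2, 2->11), giving [2, 11].

[2, 11]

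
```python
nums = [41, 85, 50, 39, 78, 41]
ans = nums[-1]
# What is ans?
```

nums has length 6. Negative index -1 maps to positive index 6 + (-1) = 5. nums[5] = 41.

41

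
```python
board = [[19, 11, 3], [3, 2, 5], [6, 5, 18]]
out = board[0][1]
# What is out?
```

board[0] = [19, 11, 3]. Taking column 1 of that row yields 11.

11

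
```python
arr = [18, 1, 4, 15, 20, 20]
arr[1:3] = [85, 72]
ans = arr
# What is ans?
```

arr starts as [18, 1, 4, 15, 20, 20] (length 6). The slice arr[1:3] covers indices [1, 2] with values [1, 4]. Replacing that slice with [85, 72] (same length) produces [18, 85, 72, 15, 20, 20].

[18, 85, 72, 15, 20, 20]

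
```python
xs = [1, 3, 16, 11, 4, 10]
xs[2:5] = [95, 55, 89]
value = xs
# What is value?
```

xs starts as [1, 3, 16, 11, 4, 10] (length 6). The slice xs[2:5] covers indices [2, 3, 4] with values [16, 11, 4]. Replacing that slice with [95, 55, 89] (same length) produces [1, 3, 95, 55, 89, 10].

[1, 3, 95, 55, 89, 10]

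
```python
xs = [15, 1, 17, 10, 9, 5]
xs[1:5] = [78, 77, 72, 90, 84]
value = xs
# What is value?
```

xs starts as [15, 1, 17, 10, 9, 5] (length 6). The slice xs[1:5] covers indices [1, 2, 3, 4] with values [1, 17, 10, 9]. Replacing that slice with [78, 77, 72, 90, 84] (different length) produces [15, 78, 77, 72, 90, 84, 5].

[15, 78, 77, 72, 90, 84, 5]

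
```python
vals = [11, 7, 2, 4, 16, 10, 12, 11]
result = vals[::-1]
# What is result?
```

vals has length 8. The slice vals[::-1] selects indices [7, 6, 5, 4, 3, 2, 1, 0] (7->11, 6->12, 5->10, 4->16, 3->4, 2->2, 1->7, 0->11), giving [11, 12, 10, 16, 4, 2, 7, 11].

[11, 12, 10, 16, 4, 2, 7, 11]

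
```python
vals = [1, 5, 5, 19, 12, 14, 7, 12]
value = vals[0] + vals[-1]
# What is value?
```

vals has length 8. vals[0] = 1.
vals has length 8. Negative index -1 maps to positive index 8 + (-1) = 7. vals[7] = 12.
Sum: 1 + 12 = 13.

13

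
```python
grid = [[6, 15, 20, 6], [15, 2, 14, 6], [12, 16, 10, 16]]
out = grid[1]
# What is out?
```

grid has 3 rows. Row 1 is [15, 2, 14, 6].

[15, 2, 14, 6]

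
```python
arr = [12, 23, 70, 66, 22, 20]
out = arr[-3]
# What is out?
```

arr has length 6. Negative index -3 maps to positive index 6 + (-3) = 3. arr[3] = 66.

66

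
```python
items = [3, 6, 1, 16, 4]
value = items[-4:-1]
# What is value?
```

items has length 5. The slice items[-4:-1] selects indices [1, 2, 3] (1->6, 2->1, 3->16), giving [6, 1, 16].

[6, 1, 16]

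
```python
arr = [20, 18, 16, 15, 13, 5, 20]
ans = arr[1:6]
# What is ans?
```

arr has length 7. The slice arr[1:6] selects indices [1, 2, 3, 4, 5] (1->18, 2->16, 3->15, 4->13, 5->5), giving [18, 16, 15, 13, 5].

[18, 16, 15, 13, 5]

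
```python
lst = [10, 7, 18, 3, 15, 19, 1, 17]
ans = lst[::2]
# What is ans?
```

lst has length 8. The slice lst[::2] selects indices [0, 2, 4, 6] (0->10, 2->18, 4->15, 6->1), giving [10, 18, 15, 1].

[10, 18, 15, 1]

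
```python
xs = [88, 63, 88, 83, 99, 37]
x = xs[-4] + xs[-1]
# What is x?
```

xs has length 6. Negative index -4 maps to positive index 6 + (-4) = 2. xs[2] = 88.
xs has length 6. Negative index -1 maps to positive index 6 + (-1) = 5. xs[5] = 37.
Sum: 88 + 37 = 125.

125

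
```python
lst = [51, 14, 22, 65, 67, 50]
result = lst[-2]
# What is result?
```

lst has length 6. Negative index -2 maps to positive index 6 + (-2) = 4. lst[4] = 67.

67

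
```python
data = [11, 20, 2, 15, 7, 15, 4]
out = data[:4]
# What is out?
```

data has length 7. The slice data[:4] selects indices [0, 1, 2, 3] (0->11, 1->20, 2->2, 3->15), giving [11, 20, 2, 15].

[11, 20, 2, 15]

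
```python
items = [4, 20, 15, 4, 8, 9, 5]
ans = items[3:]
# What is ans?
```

items has length 7. The slice items[3:] selects indices [3, 4, 5, 6] (3->4, 4->8, 5->9, 6->5), giving [4, 8, 9, 5].

[4, 8, 9, 5]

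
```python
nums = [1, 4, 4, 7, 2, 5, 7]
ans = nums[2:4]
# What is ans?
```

nums has length 7. The slice nums[2:4] selects indices [2, 3] (2->4, 3->7), giving [4, 7].

[4, 7]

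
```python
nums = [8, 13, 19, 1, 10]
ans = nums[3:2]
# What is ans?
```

nums has length 5. The slice nums[3:2] resolves to an empty index range, so the result is [].

[]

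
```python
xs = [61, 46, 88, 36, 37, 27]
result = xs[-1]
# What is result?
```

xs has length 6. Negative index -1 maps to positive index 6 + (-1) = 5. xs[5] = 27.

27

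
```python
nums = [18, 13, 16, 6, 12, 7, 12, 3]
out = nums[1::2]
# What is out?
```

nums has length 8. The slice nums[1::2] selects indices [1, 3, 5, 7] (1->13, 3->6, 5->7, 7->3), giving [13, 6, 7, 3].

[13, 6, 7, 3]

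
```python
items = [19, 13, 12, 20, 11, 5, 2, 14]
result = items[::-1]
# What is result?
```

items has length 8. The slice items[::-1] selects indices [7, 6, 5, 4, 3, 2, 1, 0] (7->14, 6->2, 5->5, 4->11, 3->20, 2->12, 1->13, 0->19), giving [14, 2, 5, 11, 20, 12, 13, 19].

[14, 2, 5, 11, 20, 12, 13, 19]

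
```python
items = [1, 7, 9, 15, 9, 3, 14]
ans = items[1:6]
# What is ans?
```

items has length 7. The slice items[1:6] selects indices [1, 2, 3, 4, 5] (1->7, 2->9, 3->15, 4->9, 5->3), giving [7, 9, 15, 9, 3].

[7, 9, 15, 9, 3]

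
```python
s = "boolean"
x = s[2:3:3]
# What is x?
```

s has length 7. The slice s[2:3:3] selects indices [2] (2->'o'), giving 'o'.

'o'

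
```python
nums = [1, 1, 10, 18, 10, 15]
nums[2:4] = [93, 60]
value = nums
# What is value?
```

nums starts as [1, 1, 10, 18, 10, 15] (length 6). The slice nums[2:4] covers indices [2, 3] with values [10, 18]. Replacing that slice with [93, 60] (same length) produces [1, 1, 93, 60, 10, 15].

[1, 1, 93, 60, 10, 15]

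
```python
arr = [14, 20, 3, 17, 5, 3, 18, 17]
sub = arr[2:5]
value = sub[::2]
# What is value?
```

arr has length 8. The slice arr[2:5] selects indices [2, 3, 4] (2->3, 3->17, 4->5), giving [3, 17, 5]. So sub = [3, 17, 5]. sub has length 3. The slice sub[::2] selects indices [0, 2] (0->3, 2->5), giving [3, 5].

[3, 5]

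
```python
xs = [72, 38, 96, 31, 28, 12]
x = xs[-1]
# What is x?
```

xs has length 6. Negative index -1 maps to positive index 6 + (-1) = 5. xs[5] = 12.

12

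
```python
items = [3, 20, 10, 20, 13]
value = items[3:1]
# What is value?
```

items has length 5. The slice items[3:1] resolves to an empty index range, so the result is [].

[]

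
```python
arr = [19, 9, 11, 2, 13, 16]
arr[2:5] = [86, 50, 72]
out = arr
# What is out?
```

arr starts as [19, 9, 11, 2, 13, 16] (length 6). The slice arr[2:5] covers indices [2, 3, 4] with values [11, 2, 13]. Replacing that slice with [86, 50, 72] (same length) produces [19, 9, 86, 50, 72, 16].

[19, 9, 86, 50, 72, 16]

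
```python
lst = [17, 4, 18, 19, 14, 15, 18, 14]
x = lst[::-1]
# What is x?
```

lst has length 8. The slice lst[::-1] selects indices [7, 6, 5, 4, 3, 2, 1, 0] (7->14, 6->18, 5->15, 4->14, 3->19, 2->18, 1->4, 0->17), giving [14, 18, 15, 14, 19, 18, 4, 17].

[14, 18, 15, 14, 19, 18, 4, 17]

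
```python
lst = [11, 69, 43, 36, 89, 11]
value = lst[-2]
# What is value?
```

lst has length 6. Negative index -2 maps to positive index 6 + (-2) = 4. lst[4] = 89.

89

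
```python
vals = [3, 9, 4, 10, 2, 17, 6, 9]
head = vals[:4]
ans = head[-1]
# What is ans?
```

vals has length 8. The slice vals[:4] selects indices [0, 1, 2, 3] (0->3, 1->9, 2->4, 3->10), giving [3, 9, 4, 10]. So head = [3, 9, 4, 10]. Then head[-1] = 10.

10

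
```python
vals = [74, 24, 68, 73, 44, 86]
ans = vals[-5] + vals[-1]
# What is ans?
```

vals has length 6. Negative index -5 maps to positive index 6 + (-5) = 1. vals[1] = 24.
vals has length 6. Negative index -1 maps to positive index 6 + (-1) = 5. vals[5] = 86.
Sum: 24 + 86 = 110.

110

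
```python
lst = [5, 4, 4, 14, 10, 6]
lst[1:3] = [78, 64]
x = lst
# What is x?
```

lst starts as [5, 4, 4, 14, 10, 6] (length 6). The slice lst[1:3] covers indices [1, 2] with values [4, 4]. Replacing that slice with [78, 64] (same length) produces [5, 78, 64, 14, 10, 6].

[5, 78, 64, 14, 10, 6]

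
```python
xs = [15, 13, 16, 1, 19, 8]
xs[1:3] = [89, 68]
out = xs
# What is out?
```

xs starts as [15, 13, 16, 1, 19, 8] (length 6). The slice xs[1:3] covers indices [1, 2] with values [13, 16]. Replacing that slice with [89, 68] (same length) produces [15, 89, 68, 1, 19, 8].

[15, 89, 68, 1, 19, 8]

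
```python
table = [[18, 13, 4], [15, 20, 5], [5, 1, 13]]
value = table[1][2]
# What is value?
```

table[1] = [15, 20, 5]. Taking column 2 of that row yields 5.

5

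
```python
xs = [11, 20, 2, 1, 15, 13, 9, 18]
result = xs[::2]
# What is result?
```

xs has length 8. The slice xs[::2] selects indices [0, 2, 4, 6] (0->11, 2->2, 4->15, 6->9), giving [11, 2, 15, 9].

[11, 2, 15, 9]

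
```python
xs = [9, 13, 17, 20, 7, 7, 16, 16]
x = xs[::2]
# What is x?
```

xs has length 8. The slice xs[::2] selects indices [0, 2, 4, 6] (0->9, 2->17, 4->7, 6->16), giving [9, 17, 7, 16].

[9, 17, 7, 16]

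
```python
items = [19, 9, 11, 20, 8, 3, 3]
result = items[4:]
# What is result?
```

items has length 7. The slice items[4:] selects indices [4, 5, 6] (4->8, 5->3, 6->3), giving [8, 3, 3].

[8, 3, 3]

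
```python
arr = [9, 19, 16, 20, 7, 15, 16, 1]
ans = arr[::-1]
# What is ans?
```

arr has length 8. The slice arr[::-1] selects indices [7, 6, 5, 4, 3, 2, 1, 0] (7->1, 6->16, 5->15, 4->7, 3->20, 2->16, 1->19, 0->9), giving [1, 16, 15, 7, 20, 16, 19, 9].

[1, 16, 15, 7, 20, 16, 19, 9]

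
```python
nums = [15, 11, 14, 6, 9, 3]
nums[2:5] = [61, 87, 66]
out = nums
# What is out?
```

nums starts as [15, 11, 14, 6, 9, 3] (length 6). The slice nums[2:5] covers indices [2, 3, 4] with values [14, 6, 9]. Replacing that slice with [61, 87, 66] (same length) produces [15, 11, 61, 87, 66, 3].

[15, 11, 61, 87, 66, 3]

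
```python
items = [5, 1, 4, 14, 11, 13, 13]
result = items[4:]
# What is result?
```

items has length 7. The slice items[4:] selects indices [4, 5, 6] (4->11, 5->13, 6->13), giving [11, 13, 13].

[11, 13, 13]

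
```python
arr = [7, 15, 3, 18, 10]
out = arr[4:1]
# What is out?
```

arr has length 5. The slice arr[4:1] resolves to an empty index range, so the result is [].

[]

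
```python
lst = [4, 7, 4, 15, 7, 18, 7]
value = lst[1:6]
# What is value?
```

lst has length 7. The slice lst[1:6] selects indices [1, 2, 3, 4, 5] (1->7, 2->4, 3->15, 4->7, 5->18), giving [7, 4, 15, 7, 18].

[7, 4, 15, 7, 18]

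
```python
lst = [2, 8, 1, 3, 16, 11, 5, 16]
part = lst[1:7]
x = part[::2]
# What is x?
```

lst has length 8. The slice lst[1:7] selects indices [1, 2, 3, 4, 5, 6] (1->8, 2->1, 3->3, 4->16, 5->11, 6->5), giving [8, 1, 3, 16, 11, 5]. So part = [8, 1, 3, 16, 11, 5]. part has length 6. The slice part[::2] selects indices [0, 2, 4] (0->8, 2->3, 4->11), giving [8, 3, 11].

[8, 3, 11]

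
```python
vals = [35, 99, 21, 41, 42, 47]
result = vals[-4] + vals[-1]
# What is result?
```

vals has length 6. Negative index -4 maps to positive index 6 + (-4) = 2. vals[2] = 21.
vals has length 6. Negative index -1 maps to positive index 6 + (-1) = 5. vals[5] = 47.
Sum: 21 + 47 = 68.

68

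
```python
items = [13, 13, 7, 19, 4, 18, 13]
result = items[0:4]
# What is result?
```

items has length 7. The slice items[0:4] selects indices [0, 1, 2, 3] (0->13, 1->13, 2->7, 3->19), giving [13, 13, 7, 19].

[13, 13, 7, 19]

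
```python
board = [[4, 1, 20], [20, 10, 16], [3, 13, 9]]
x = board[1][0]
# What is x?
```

board[1] = [20, 10, 16]. Taking column 0 of that row yields 20.

20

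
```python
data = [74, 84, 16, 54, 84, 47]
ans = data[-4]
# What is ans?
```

data has length 6. Negative index -4 maps to positive index 6 + (-4) = 2. data[2] = 16.

16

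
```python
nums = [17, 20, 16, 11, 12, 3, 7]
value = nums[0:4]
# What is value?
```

nums has length 7. The slice nums[0:4] selects indices [0, 1, 2, 3] (0->17, 1->20, 2->16, 3->11), giving [17, 20, 16, 11].

[17, 20, 16, 11]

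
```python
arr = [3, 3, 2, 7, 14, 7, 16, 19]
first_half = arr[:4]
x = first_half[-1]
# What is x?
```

arr has length 8. The slice arr[:4] selects indices [0, 1, 2, 3] (0->3, 1->3, 2->2, 3->7), giving [3, 3, 2, 7]. So first_half = [3, 3, 2, 7]. Then first_half[-1] = 7.

7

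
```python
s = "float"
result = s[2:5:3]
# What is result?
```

s has length 5. The slice s[2:5:3] selects indices [2] (2->'o'), giving 'o'.

'o'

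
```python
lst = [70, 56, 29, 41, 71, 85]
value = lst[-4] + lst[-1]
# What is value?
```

lst has length 6. Negative index -4 maps to positive index 6 + (-4) = 2. lst[2] = 29.
lst has length 6. Negative index -1 maps to positive index 6 + (-1) = 5. lst[5] = 85.
Sum: 29 + 85 = 114.

114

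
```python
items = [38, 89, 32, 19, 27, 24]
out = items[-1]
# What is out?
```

items has length 6. Negative index -1 maps to positive index 6 + (-1) = 5. items[5] = 24.

24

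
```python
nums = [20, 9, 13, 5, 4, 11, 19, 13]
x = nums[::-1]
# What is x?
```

nums has length 8. The slice nums[::-1] selects indices [7, 6, 5, 4, 3, 2, 1, 0] (7->13, 6->19, 5->11, 4->4, 3->5, 2->13, 1->9, 0->20), giving [13, 19, 11, 4, 5, 13, 9, 20].

[13, 19, 11, 4, 5, 13, 9, 20]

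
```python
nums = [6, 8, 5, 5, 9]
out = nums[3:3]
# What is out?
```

nums has length 5. The slice nums[3:3] resolves to an empty index range, so the result is [].

[]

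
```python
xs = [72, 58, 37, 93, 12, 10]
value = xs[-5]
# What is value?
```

xs has length 6. Negative index -5 maps to positive index 6 + (-5) = 1. xs[1] = 58.

58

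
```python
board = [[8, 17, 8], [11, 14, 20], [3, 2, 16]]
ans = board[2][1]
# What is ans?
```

board[2] = [3, 2, 16]. Taking column 1 of that row yields 2.

2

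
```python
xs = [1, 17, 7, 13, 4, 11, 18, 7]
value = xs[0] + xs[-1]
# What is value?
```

xs has length 8. xs[0] = 1.
xs has length 8. Negative index -1 maps to positive index 8 + (-1) = 7. xs[7] = 7.
Sum: 1 + 7 = 8.

8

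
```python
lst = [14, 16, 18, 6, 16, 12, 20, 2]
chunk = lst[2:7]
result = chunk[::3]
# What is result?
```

lst has length 8. The slice lst[2:7] selects indices [2, 3, 4, 5, 6] (2->18, 3->6, 4->16, 5->12, 6->20), giving [18, 6, 16, 12, 20]. So chunk = [18, 6, 16, 12, 20]. chunk has length 5. The slice chunk[::3] selects indices [0, 3] (0->18, 3->12), giving [18, 12].

[18, 12]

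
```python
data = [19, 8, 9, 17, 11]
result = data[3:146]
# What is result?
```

data has length 5. The slice data[3:146] selects indices [3, 4] (3->17, 4->11), giving [17, 11].

[17, 11]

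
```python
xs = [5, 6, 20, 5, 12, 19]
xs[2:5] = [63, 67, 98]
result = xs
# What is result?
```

xs starts as [5, 6, 20, 5, 12, 19] (length 6). The slice xs[2:5] covers indices [2, 3, 4] with values [20, 5, 12]. Replacing that slice with [63, 67, 98] (same length) produces [5, 6, 63, 67, 98, 19].

[5, 6, 63, 67, 98, 19]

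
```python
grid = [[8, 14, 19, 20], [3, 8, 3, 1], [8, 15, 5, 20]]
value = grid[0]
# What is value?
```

grid has 3 rows. Row 0 is [8, 14, 19, 20].

[8, 14, 19, 20]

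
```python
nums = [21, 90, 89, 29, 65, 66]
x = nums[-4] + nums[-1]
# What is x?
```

nums has length 6. Negative index -4 maps to positive index 6 + (-4) = 2. nums[2] = 89.
nums has length 6. Negative index -1 maps to positive index 6 + (-1) = 5. nums[5] = 66.
Sum: 89 + 66 = 155.

155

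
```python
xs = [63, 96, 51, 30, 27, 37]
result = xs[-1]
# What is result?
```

xs has length 6. Negative index -1 maps to positive index 6 + (-1) = 5. xs[5] = 37.

37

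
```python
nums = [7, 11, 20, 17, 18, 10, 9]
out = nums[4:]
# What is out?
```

nums has length 7. The slice nums[4:] selects indices [4, 5, 6] (4->18, 5->10, 6->9), giving [18, 10, 9].

[18, 10, 9]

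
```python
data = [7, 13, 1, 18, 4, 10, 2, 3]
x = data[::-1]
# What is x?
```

data has length 8. The slice data[::-1] selects indices [7, 6, 5, 4, 3, 2, 1, 0] (7->3, 6->2, 5->10, 4->4, 3->18, 2->1, 1->13, 0->7), giving [3, 2, 10, 4, 18, 1, 13, 7].

[3, 2, 10, 4, 18, 1, 13, 7]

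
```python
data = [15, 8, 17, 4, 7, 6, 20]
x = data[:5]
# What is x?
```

data has length 7. The slice data[:5] selects indices [0, 1, 2, 3, 4] (0->15, 1->8, 2->17, 3->4, 4->7), giving [15, 8, 17, 4, 7].

[15, 8, 17, 4, 7]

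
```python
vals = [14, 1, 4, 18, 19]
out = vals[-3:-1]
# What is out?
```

vals has length 5. The slice vals[-3:-1] selects indices [2, 3] (2->4, 3->18), giving [4, 18].

[4, 18]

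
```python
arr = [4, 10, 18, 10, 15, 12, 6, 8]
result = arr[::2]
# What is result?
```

arr has length 8. The slice arr[::2] selects indices [0, 2, 4, 6] (0->4, 2->18, 4->15, 6->6), giving [4, 18, 15, 6].

[4, 18, 15, 6]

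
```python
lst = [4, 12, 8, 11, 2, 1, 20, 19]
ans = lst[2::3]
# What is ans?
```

lst has length 8. The slice lst[2::3] selects indices [2, 5] (2->8, 5->1), giving [8, 1].

[8, 1]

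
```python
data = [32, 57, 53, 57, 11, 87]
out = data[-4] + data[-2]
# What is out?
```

data has length 6. Negative index -4 maps to positive index 6 + (-4) = 2. data[2] = 53.
data has length 6. Negative index -2 maps to positive index 6 + (-2) = 4. data[4] = 11.
Sum: 53 + 11 = 64.

64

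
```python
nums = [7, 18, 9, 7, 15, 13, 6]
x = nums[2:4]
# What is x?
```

nums has length 7. The slice nums[2:4] selects indices [2, 3] (2->9, 3->7), giving [9, 7].

[9, 7]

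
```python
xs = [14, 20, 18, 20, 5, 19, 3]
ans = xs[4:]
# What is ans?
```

xs has length 7. The slice xs[4:] selects indices [4, 5, 6] (4->5, 5->19, 6->3), giving [5, 19, 3].

[5, 19, 3]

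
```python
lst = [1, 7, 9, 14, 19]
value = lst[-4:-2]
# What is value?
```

lst has length 5. The slice lst[-4:-2] selects indices [1, 2] (1->7, 2->9), giving [7, 9].

[7, 9]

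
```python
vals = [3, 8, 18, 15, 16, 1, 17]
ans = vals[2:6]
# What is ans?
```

vals has length 7. The slice vals[2:6] selects indices [2, 3, 4, 5] (2->18, 3->15, 4->16, 5->1), giving [18, 15, 16, 1].

[18, 15, 16, 1]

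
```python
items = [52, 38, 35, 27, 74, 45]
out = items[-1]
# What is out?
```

items has length 6. Negative index -1 maps to positive index 6 + (-1) = 5. items[5] = 45.

45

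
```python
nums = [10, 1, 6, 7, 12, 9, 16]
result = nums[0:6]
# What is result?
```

nums has length 7. The slice nums[0:6] selects indices [0, 1, 2, 3, 4, 5] (0->10, 1->1, 2->6, 3->7, 4->12, 5->9), giving [10, 1, 6, 7, 12, 9].

[10, 1, 6, 7, 12, 9]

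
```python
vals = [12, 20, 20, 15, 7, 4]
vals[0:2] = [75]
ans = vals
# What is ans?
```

vals starts as [12, 20, 20, 15, 7, 4] (length 6). The slice vals[0:2] covers indices [0, 1] with values [12, 20]. Replacing that slice with [75] (different length) produces [75, 20, 15, 7, 4].

[75, 20, 15, 7, 4]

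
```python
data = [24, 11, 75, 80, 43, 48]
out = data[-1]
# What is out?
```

data has length 6. Negative index -1 maps to positive index 6 + (-1) = 5. data[5] = 48.

48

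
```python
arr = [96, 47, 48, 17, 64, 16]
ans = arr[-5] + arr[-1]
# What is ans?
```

arr has length 6. Negative index -5 maps to positive index 6 + (-5) = 1. arr[1] = 47.
arr has length 6. Negative index -1 maps to positive index 6 + (-1) = 5. arr[5] = 16.
Sum: 47 + 16 = 63.

63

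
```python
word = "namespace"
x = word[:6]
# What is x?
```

word has length 9. The slice word[:6] selects indices [0, 1, 2, 3, 4, 5] (0->'n', 1->'a', 2->'m', 3->'e', 4->'s', 5->'p'), giving 'namesp'.

'namesp'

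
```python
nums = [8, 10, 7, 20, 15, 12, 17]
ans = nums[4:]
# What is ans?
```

nums has length 7. The slice nums[4:] selects indices [4, 5, 6] (4->15, 5->12, 6->17), giving [15, 12, 17].

[15, 12, 17]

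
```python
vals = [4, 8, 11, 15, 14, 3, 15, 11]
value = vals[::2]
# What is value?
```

vals has length 8. The slice vals[::2] selects indices [0, 2, 4, 6] (0->4, 2->11, 4->14, 6->15), giving [4, 11, 14, 15].

[4, 11, 14, 15]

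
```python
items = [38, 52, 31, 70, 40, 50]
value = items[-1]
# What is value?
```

items has length 6. Negative index -1 maps to positive index 6 + (-1) = 5. items[5] = 50.

50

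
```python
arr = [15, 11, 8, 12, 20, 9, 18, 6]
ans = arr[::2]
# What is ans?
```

arr has length 8. The slice arr[::2] selects indices [0, 2, 4, 6] (0->15, 2->8, 4->20, 6->18), giving [15, 8, 20, 18].

[15, 8, 20, 18]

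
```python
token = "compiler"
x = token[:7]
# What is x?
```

token has length 8. The slice token[:7] selects indices [0, 1, 2, 3, 4, 5, 6] (0->'c', 1->'o', 2->'m', 3->'p', 4->'i', 5->'l', 6->'e'), giving 'compile'.

'compile'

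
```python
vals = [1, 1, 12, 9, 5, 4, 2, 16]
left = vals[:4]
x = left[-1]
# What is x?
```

vals has length 8. The slice vals[:4] selects indices [0, 1, 2, 3] (0->1, 1->1, 2->12, 3->9), giving [1, 1, 12, 9]. So left = [1, 1, 12, 9]. Then left[-1] = 9.

9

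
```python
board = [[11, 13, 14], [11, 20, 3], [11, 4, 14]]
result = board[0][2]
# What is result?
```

board[0] = [11, 13, 14]. Taking column 2 of that row yields 14.

14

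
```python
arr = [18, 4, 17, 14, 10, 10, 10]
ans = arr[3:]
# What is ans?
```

arr has length 7. The slice arr[3:] selects indices [3, 4, 5, 6] (3->14, 4->10, 5->10, 6->10), giving [14, 10, 10, 10].

[14, 10, 10, 10]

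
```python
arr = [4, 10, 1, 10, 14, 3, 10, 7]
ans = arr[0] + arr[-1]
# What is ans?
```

arr has length 8. arr[0] = 4.
arr has length 8. Negative index -1 maps to positive index 8 + (-1) = 7. arr[7] = 7.
Sum: 4 + 7 = 11.

11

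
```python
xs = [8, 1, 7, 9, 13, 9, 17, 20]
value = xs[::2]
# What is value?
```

xs has length 8. The slice xs[::2] selects indices [0, 2, 4, 6] (0->8, 2->7, 4->13, 6->17), giving [8, 7, 13, 17].

[8, 7, 13, 17]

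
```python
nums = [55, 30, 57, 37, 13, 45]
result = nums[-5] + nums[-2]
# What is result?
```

nums has length 6. Negative index -5 maps to positive index 6 + (-5) = 1. nums[1] = 30.
nums has length 6. Negative index -2 maps to positive index 6 + (-2) = 4. nums[4] = 13.
Sum: 30 + 13 = 43.

43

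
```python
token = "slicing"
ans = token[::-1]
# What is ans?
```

token has length 7. The slice token[::-1] selects indices [6, 5, 4, 3, 2, 1, 0] (6->'g', 5->'n', 4->'i', 3->'c', 2->'i', 1->'l', 0->'s'), giving 'gnicils'.

'gnicils'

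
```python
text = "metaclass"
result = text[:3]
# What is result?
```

text has length 9. The slice text[:3] selects indices [0, 1, 2] (0->'m', 1->'e', 2->'t'), giving 'met'.

'met'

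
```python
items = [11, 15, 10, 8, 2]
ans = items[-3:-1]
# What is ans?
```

items has length 5. The slice items[-3:-1] selects indices [2, 3] (2->10, 3->8), giving [10, 8].

[10, 8]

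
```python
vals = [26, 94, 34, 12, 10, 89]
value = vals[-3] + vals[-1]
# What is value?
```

vals has length 6. Negative index -3 maps to positive index 6 + (-3) = 3. vals[3] = 12.
vals has length 6. Negative index -1 maps to positive index 6 + (-1) = 5. vals[5] = 89.
Sum: 12 + 89 = 101.

101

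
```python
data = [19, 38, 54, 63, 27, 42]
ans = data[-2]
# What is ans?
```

data has length 6. Negative index -2 maps to positive index 6 + (-2) = 4. data[4] = 27.

27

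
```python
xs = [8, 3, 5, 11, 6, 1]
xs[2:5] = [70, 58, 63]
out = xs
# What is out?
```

xs starts as [8, 3, 5, 11, 6, 1] (length 6). The slice xs[2:5] covers indices [2, 3, 4] with values [5, 11, 6]. Replacing that slice with [70, 58, 63] (same length) produces [8, 3, 70, 58, 63, 1].

[8, 3, 70, 58, 63, 1]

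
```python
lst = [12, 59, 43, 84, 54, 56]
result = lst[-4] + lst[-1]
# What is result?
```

lst has length 6. Negative index -4 maps to positive index 6 + (-4) = 2. lst[2] = 43.
lst has length 6. Negative index -1 maps to positive index 6 + (-1) = 5. lst[5] = 56.
Sum: 43 + 56 = 99.

99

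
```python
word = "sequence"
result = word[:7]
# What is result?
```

word has length 8. The slice word[:7] selects indices [0, 1, 2, 3, 4, 5, 6] (0->'s', 1->'e', 2->'q', 3->'u', 4->'e', 5->'n', 6->'c'), giving 'sequenc'.

'sequenc'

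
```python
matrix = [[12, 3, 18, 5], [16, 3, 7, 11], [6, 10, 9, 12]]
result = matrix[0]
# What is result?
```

matrix has 3 rows. Row 0 is [12, 3, 18, 5].

[12, 3, 18, 5]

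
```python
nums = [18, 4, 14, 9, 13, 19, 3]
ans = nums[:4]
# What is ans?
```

nums has length 7. The slice nums[:4] selects indices [0, 1, 2, 3] (0->18, 1->4, 2->14, 3->9), giving [18, 4, 14, 9].

[18, 4, 14, 9]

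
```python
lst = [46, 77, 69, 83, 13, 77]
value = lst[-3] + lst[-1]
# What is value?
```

lst has length 6. Negative index -3 maps to positive index 6 + (-3) = 3. lst[3] = 83.
lst has length 6. Negative index -1 maps to positive index 6 + (-1) = 5. lst[5] = 77.
Sum: 83 + 77 = 160.

160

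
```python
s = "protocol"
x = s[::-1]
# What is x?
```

s has length 8. The slice s[::-1] selects indices [7, 6, 5, 4, 3, 2, 1, 0] (7->'l', 6->'o', 5->'c', 4->'o', 3->'t', 2->'o', 1->'r', 0->'p'), giving 'locotorp'.

'locotorp'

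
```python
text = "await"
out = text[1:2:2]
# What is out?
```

text has length 5. The slice text[1:2:2] selects indices [1] (1->'w'), giving 'w'.

'w'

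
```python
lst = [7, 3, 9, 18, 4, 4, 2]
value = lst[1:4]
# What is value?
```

lst has length 7. The slice lst[1:4] selects indices [1, 2, 3] (1->3, 2->9, 3->18), giving [3, 9, 18].

[3, 9, 18]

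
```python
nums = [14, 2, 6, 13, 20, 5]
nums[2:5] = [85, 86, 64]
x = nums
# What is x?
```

nums starts as [14, 2, 6, 13, 20, 5] (length 6). The slice nums[2:5] covers indices [2, 3, 4] with values [6, 13, 20]. Replacing that slice with [85, 86, 64] (same length) produces [14, 2, 85, 86, 64, 5].

[14, 2, 85, 86, 64, 5]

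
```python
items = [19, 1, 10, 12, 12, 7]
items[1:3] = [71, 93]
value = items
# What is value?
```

items starts as [19, 1, 10, 12, 12, 7] (length 6). The slice items[1:3] covers indices [1, 2] with values [1, 10]. Replacing that slice with [71, 93] (same length) produces [19, 71, 93, 12, 12, 7].

[19, 71, 93, 12, 12, 7]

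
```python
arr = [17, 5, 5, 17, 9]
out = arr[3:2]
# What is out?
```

arr has length 5. The slice arr[3:2] resolves to an empty index range, so the result is [].

[]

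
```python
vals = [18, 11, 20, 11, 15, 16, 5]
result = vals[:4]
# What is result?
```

vals has length 7. The slice vals[:4] selects indices [0, 1, 2, 3] (0->18, 1->11, 2->20, 3->11), giving [18, 11, 20, 11].

[18, 11, 20, 11]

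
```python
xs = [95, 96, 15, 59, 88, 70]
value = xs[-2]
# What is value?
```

xs has length 6. Negative index -2 maps to positive index 6 + (-2) = 4. xs[4] = 88.

88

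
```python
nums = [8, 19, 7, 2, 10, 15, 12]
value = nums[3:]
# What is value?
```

nums has length 7. The slice nums[3:] selects indices [3, 4, 5, 6] (3->2, 4->10, 5->15, 6->12), giving [2, 10, 15, 12].

[2, 10, 15, 12]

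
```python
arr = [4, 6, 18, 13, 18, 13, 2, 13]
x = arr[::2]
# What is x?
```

arr has length 8. The slice arr[::2] selects indices [0, 2, 4, 6] (0->4, 2->18, 4->18, 6->2), giving [4, 18, 18, 2].

[4, 18, 18, 2]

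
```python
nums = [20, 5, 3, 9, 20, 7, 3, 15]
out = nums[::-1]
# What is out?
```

nums has length 8. The slice nums[::-1] selects indices [7, 6, 5, 4, 3, 2, 1, 0] (7->15, 6->3, 5->7, 4->20, 3->9, 2->3, 1->5, 0->20), giving [15, 3, 7, 20, 9, 3, 5, 20].

[15, 3, 7, 20, 9, 3, 5, 20]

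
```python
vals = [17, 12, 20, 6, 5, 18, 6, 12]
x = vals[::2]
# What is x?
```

vals has length 8. The slice vals[::2] selects indices [0, 2, 4, 6] (0->17, 2->20, 4->5, 6->6), giving [17, 20, 5, 6].

[17, 20, 5, 6]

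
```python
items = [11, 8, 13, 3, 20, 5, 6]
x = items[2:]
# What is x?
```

items has length 7. The slice items[2:] selects indices [2, 3, 4, 5, 6] (2->13, 3->3, 4->20, 5->5, 6->6), giving [13, 3, 20, 5, 6].

[13, 3, 20, 5, 6]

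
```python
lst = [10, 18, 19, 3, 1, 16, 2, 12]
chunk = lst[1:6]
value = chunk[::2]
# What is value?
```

lst has length 8. The slice lst[1:6] selects indices [1, 2, 3, 4, 5] (1->18, 2->19, 3->3, 4->1, 5->16), giving [18, 19, 3, 1, 16]. So chunk = [18, 19, 3, 1, 16]. chunk has length 5. The slice chunk[::2] selects indices [0, 2, 4] (0->18, 2->3, 4->16), giving [18, 3, 16].

[18, 3, 16]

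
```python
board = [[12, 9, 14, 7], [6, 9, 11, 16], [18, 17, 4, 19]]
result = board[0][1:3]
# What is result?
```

board[0] = [12, 9, 14, 7]. board[0] has length 4. The slice board[0][1:3] selects indices [1, 2] (1->9, 2->14), giving [9, 14].

[9, 14]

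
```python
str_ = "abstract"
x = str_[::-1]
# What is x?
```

str_ has length 8. The slice str_[::-1] selects indices [7, 6, 5, 4, 3, 2, 1, 0] (7->'t', 6->'c', 5->'a', 4->'r', 3->'t', 2->'s', 1->'b', 0->'a'), giving 'tcartsba'.

'tcartsba'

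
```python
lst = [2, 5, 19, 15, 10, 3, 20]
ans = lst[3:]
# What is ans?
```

lst has length 7. The slice lst[3:] selects indices [3, 4, 5, 6] (3->15, 4->10, 5->3, 6->20), giving [15, 10, 3, 20].

[15, 10, 3, 20]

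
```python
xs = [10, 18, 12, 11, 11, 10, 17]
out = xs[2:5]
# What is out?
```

xs has length 7. The slice xs[2:5] selects indices [2, 3, 4] (2->12, 3->11, 4->11), giving [12, 11, 11].

[12, 11, 11]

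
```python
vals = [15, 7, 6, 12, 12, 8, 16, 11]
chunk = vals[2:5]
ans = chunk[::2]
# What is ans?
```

vals has length 8. The slice vals[2:5] selects indices [2, 3, 4] (2->6, 3->12, 4->12), giving [6, 12, 12]. So chunk = [6, 12, 12]. chunk has length 3. The slice chunk[::2] selects indices [0, 2] (0->6, 2->12), giving [6, 12].

[6, 12]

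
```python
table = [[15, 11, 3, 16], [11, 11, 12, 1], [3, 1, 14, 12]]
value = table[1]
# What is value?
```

table has 3 rows. Row 1 is [11, 11, 12, 1].

[11, 11, 12, 1]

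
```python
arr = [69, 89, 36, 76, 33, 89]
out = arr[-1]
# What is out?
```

arr has length 6. Negative index -1 maps to positive index 6 + (-1) = 5. arr[5] = 89.

89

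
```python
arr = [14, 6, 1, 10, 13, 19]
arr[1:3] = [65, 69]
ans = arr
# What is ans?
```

arr starts as [14, 6, 1, 10, 13, 19] (length 6). The slice arr[1:3] covers indices [1, 2] with values [6, 1]. Replacing that slice with [65, 69] (same length) produces [14, 65, 69, 10, 13, 19].

[14, 65, 69, 10, 13, 19]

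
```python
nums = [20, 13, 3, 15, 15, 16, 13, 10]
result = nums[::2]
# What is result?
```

nums has length 8. The slice nums[::2] selects indices [0, 2, 4, 6] (0->20, 2->3, 4->15, 6->13), giving [20, 3, 15, 13].

[20, 3, 15, 13]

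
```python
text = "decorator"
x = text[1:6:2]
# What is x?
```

text has length 9. The slice text[1:6:2] selects indices [1, 3, 5] (1->'e', 3->'o', 5->'a'), giving 'eoa'.

'eoa'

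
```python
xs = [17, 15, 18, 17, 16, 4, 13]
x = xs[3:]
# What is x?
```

xs has length 7. The slice xs[3:] selects indices [3, 4, 5, 6] (3->17, 4->16, 5->4, 6->13), giving [17, 16, 4, 13].

[17, 16, 4, 13]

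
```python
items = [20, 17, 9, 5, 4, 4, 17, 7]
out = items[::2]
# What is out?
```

items has length 8. The slice items[::2] selects indices [0, 2, 4, 6] (0->20, 2->9, 4->4, 6->17), giving [20, 9, 4, 17].

[20, 9, 4, 17]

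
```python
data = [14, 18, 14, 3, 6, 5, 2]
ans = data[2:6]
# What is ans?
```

data has length 7. The slice data[2:6] selects indices [2, 3, 4, 5] (2->14, 3->3, 4->6, 5->5), giving [14, 3, 6, 5].

[14, 3, 6, 5]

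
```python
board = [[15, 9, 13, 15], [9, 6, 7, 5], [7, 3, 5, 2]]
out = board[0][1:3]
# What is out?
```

board[0] = [15, 9, 13, 15]. board[0] has length 4. The slice board[0][1:3] selects indices [1, 2] (1->9, 2->13), giving [9, 13].

[9, 13]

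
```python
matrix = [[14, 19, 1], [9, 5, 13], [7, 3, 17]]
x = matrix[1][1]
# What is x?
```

matrix[1] = [9, 5, 13]. Taking column 1 of that row yields 5.

5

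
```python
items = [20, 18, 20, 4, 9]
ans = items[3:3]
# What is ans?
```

items has length 5. The slice items[3:3] resolves to an empty index range, so the result is [].

[]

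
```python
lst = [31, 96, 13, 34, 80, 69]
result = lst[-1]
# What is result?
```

lst has length 6. Negative index -1 maps to positive index 6 + (-1) = 5. lst[5] = 69.

69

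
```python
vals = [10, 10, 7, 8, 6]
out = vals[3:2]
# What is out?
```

vals has length 5. The slice vals[3:2] resolves to an empty index range, so the result is [].

[]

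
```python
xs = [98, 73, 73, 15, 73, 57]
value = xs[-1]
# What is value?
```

xs has length 6. Negative index -1 maps to positive index 6 + (-1) = 5. xs[5] = 57.

57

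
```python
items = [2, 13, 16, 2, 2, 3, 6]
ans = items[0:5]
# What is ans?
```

items has length 7. The slice items[0:5] selects indices [0, 1, 2, 3, 4] (0->2, 1->13, 2->16, 3->2, 4->2), giving [2, 13, 16, 2, 2].

[2, 13, 16, 2, 2]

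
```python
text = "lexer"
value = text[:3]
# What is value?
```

text has length 5. The slice text[:3] selects indices [0, 1, 2] (0->'l', 1->'e', 2->'x'), giving 'lex'.

'lex'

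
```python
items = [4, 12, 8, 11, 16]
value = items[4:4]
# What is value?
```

items has length 5. The slice items[4:4] resolves to an empty index range, so the result is [].

[]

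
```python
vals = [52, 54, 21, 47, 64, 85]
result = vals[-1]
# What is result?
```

vals has length 6. Negative index -1 maps to positive index 6 + (-1) = 5. vals[5] = 85.

85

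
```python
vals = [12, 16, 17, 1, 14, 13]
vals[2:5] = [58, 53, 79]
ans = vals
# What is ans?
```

vals starts as [12, 16, 17, 1, 14, 13] (length 6). The slice vals[2:5] covers indices [2, 3, 4] with values [17, 1, 14]. Replacing that slice with [58, 53, 79] (same length) produces [12, 16, 58, 53, 79, 13].

[12, 16, 58, 53, 79, 13]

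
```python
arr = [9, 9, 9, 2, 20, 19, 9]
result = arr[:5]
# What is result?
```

arr has length 7. The slice arr[:5] selects indices [0, 1, 2, 3, 4] (0->9, 1->9, 2->9, 3->2, 4->20), giving [9, 9, 9, 2, 20].

[9, 9, 9, 2, 20]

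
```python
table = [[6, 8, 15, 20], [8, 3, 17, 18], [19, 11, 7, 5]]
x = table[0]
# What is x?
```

table has 3 rows. Row 0 is [6, 8, 15, 20].

[6, 8, 15, 20]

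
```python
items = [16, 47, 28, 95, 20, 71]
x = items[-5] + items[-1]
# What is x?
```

items has length 6. Negative index -5 maps to positive index 6 + (-5) = 1. items[1] = 47.
items has length 6. Negative index -1 maps to positive index 6 + (-1) = 5. items[5] = 71.
Sum: 47 + 71 = 118.

118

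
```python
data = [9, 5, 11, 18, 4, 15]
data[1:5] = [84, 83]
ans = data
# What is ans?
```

data starts as [9, 5, 11, 18, 4, 15] (length 6). The slice data[1:5] covers indices [1, 2, 3, 4] with values [5, 11, 18, 4]. Replacing that slice with [84, 83] (different length) produces [9, 84, 83, 15].

[9, 84, 83, 15]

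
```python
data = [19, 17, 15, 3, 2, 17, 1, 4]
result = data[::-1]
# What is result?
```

data has length 8. The slice data[::-1] selects indices [7, 6, 5, 4, 3, 2, 1, 0] (7->4, 6->1, 5->17, 4->2, 3->3, 2->15, 1->17, 0->19), giving [4, 1, 17, 2, 3, 15, 17, 19].

[4, 1, 17, 2, 3, 15, 17, 19]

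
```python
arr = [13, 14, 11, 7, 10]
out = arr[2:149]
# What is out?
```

arr has length 5. The slice arr[2:149] selects indices [2, 3, 4] (2->11, 3->7, 4->10), giving [11, 7, 10].

[11, 7, 10]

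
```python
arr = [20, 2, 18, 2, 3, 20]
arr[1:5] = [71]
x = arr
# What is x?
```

arr starts as [20, 2, 18, 2, 3, 20] (length 6). The slice arr[1:5] covers indices [1, 2, 3, 4] with values [2, 18, 2, 3]. Replacing that slice with [71] (different length) produces [20, 71, 20].

[20, 71, 20]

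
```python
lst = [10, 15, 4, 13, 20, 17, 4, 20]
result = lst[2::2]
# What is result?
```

lst has length 8. The slice lst[2::2] selects indices [2, 4, 6] (2->4, 4->20, 6->4), giving [4, 20, 4].

[4, 20, 4]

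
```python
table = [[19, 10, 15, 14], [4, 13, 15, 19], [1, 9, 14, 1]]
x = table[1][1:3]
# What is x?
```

table[1] = [4, 13, 15, 19]. table[1] has length 4. The slice table[1][1:3] selects indices [1, 2] (1->13, 2->15), giving [13, 15].

[13, 15]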